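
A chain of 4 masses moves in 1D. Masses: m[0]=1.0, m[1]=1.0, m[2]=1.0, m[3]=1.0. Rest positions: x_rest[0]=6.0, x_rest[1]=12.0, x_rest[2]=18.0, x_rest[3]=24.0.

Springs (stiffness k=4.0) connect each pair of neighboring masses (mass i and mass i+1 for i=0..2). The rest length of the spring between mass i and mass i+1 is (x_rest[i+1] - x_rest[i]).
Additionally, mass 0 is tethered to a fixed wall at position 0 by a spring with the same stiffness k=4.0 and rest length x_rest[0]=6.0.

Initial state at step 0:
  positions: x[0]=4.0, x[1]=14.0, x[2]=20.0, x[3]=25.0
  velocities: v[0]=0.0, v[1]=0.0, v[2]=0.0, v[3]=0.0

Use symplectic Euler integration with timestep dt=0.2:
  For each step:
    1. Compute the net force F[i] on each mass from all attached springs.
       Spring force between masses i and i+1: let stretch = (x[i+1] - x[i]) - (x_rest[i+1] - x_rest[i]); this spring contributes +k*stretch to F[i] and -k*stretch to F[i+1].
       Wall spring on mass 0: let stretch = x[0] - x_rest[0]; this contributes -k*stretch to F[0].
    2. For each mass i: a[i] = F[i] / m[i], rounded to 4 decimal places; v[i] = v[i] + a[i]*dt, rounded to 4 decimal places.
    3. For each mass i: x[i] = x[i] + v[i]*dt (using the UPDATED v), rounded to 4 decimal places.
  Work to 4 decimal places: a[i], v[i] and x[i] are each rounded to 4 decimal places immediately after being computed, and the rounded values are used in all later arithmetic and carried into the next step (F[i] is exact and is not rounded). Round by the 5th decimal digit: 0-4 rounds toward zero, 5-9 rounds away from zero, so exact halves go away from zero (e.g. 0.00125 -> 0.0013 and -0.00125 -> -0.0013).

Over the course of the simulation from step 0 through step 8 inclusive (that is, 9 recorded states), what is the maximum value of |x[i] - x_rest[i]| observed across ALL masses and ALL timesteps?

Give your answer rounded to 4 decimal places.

Answer: 2.6591

Derivation:
Step 0: x=[4.0000 14.0000 20.0000 25.0000] v=[0.0000 0.0000 0.0000 0.0000]
Step 1: x=[4.9600 13.3600 19.8400 25.1600] v=[4.8000 -3.2000 -0.8000 0.8000]
Step 2: x=[6.4704 12.4128 19.4944 25.4288] v=[7.5520 -4.7360 -1.7280 1.3440]
Step 3: x=[7.8963 11.6479 18.9652 25.7081] v=[7.1296 -3.8246 -2.6458 1.3965]
Step 4: x=[8.6591 11.4535 18.3441 25.8685] v=[3.8138 -0.9720 -3.1053 0.8022]
Step 5: x=[8.4835 11.9145 17.8244 25.7850] v=[-0.8780 2.3050 -2.5983 -0.4173]
Step 6: x=[7.4995 12.7721 17.6329 25.3878] v=[-4.9200 4.2881 -0.9577 -1.9858]
Step 7: x=[6.1592 13.5638 17.9044 24.7099] v=[-6.7015 3.9587 1.3576 -3.3897]
Step 8: x=[5.0182 13.8653 18.5703 23.9031] v=[-5.7052 1.5075 3.3295 -4.0341]
Max displacement = 2.6591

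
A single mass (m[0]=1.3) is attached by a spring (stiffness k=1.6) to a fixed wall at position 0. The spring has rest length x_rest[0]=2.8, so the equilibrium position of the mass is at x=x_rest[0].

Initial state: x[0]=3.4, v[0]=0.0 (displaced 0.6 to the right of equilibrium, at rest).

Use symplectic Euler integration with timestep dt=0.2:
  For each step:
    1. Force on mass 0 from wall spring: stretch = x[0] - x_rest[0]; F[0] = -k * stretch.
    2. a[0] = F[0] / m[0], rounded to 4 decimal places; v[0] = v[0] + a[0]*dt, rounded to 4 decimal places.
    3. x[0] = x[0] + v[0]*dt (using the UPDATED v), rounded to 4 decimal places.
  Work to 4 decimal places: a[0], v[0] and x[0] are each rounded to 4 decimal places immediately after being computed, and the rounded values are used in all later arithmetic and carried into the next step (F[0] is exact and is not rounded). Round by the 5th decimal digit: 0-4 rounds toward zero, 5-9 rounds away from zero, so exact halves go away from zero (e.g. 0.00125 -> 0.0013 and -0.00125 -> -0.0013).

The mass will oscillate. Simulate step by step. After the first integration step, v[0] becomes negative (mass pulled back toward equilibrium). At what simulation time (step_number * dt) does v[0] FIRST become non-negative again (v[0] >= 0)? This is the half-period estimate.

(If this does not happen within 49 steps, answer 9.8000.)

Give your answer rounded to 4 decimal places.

Answer: 3.0000

Derivation:
Step 0: x=[3.4000] v=[0.0000]
Step 1: x=[3.3705] v=[-0.1477]
Step 2: x=[3.3129] v=[-0.2881]
Step 3: x=[3.2300] v=[-0.4144]
Step 4: x=[3.1260] v=[-0.5202]
Step 5: x=[3.0059] v=[-0.6004]
Step 6: x=[2.8757] v=[-0.6511]
Step 7: x=[2.7418] v=[-0.6697]
Step 8: x=[2.6107] v=[-0.6554]
Step 9: x=[2.4889] v=[-0.6088]
Step 10: x=[2.3825] v=[-0.5322]
Step 11: x=[2.2966] v=[-0.4294]
Step 12: x=[2.2355] v=[-0.3055]
Step 13: x=[2.2022] v=[-0.1665]
Step 14: x=[2.1983] v=[-0.0193]
Step 15: x=[2.2241] v=[0.1288]
First v>=0 after going negative at step 15, time=3.0000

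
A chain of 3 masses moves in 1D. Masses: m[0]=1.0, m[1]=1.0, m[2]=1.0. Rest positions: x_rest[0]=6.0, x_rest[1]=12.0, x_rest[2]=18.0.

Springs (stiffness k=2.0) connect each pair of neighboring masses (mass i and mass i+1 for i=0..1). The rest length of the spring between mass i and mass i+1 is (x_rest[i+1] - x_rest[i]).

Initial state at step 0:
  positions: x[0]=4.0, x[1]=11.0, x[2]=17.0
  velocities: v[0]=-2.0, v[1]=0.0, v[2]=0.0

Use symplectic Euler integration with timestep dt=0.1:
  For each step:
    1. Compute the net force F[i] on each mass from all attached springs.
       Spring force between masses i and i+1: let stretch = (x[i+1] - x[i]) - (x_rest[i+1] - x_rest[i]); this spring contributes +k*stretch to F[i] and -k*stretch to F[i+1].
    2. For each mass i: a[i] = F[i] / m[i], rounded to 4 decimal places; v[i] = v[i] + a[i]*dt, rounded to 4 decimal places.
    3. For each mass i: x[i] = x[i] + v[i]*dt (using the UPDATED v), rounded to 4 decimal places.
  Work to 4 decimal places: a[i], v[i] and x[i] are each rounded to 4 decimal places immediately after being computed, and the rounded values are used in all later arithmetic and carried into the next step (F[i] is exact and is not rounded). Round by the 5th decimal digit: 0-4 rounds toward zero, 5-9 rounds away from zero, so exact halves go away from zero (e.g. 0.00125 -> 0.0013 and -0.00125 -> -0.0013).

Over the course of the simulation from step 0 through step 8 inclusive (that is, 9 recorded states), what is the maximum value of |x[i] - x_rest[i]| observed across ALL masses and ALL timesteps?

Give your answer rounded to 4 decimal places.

Answer: 2.7323

Derivation:
Step 0: x=[4.0000 11.0000 17.0000] v=[-2.0000 0.0000 0.0000]
Step 1: x=[3.8200 10.9800 17.0000] v=[-1.8000 -0.2000 0.0000]
Step 2: x=[3.6632 10.9372 16.9996] v=[-1.5680 -0.4280 -0.0040]
Step 3: x=[3.5319 10.8702 16.9980] v=[-1.3132 -0.6703 -0.0165]
Step 4: x=[3.4274 10.7790 16.9938] v=[-1.0455 -0.9124 -0.0421]
Step 5: x=[3.3499 10.6650 16.9853] v=[-0.7752 -1.1398 -0.0851]
Step 6: x=[3.2987 10.5311 16.9704] v=[-0.5122 -1.3388 -0.1492]
Step 7: x=[3.2721 10.3814 16.9467] v=[-0.2657 -1.4974 -0.2371]
Step 8: x=[3.2677 10.2208 16.9117] v=[-0.0438 -1.6062 -0.3502]
Max displacement = 2.7323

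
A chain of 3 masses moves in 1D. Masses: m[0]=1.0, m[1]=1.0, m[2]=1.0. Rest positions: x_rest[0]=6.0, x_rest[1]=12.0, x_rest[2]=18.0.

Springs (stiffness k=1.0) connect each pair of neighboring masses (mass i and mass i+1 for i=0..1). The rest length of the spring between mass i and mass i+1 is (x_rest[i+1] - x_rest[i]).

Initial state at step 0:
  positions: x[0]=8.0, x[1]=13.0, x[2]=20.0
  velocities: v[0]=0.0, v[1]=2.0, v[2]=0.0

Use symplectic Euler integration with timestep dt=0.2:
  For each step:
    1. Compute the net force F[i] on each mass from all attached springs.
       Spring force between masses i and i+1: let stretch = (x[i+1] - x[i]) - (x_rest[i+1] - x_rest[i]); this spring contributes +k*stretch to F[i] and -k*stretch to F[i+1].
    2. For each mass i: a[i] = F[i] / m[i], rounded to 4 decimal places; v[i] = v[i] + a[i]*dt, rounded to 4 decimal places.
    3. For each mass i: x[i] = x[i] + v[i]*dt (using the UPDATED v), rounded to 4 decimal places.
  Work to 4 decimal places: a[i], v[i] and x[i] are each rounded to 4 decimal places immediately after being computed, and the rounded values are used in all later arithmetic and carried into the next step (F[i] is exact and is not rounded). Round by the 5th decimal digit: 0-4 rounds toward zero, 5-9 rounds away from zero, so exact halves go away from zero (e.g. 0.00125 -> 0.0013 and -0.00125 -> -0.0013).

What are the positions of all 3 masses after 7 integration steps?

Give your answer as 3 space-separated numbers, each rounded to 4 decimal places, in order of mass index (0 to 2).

Step 0: x=[8.0000 13.0000 20.0000] v=[0.0000 2.0000 0.0000]
Step 1: x=[7.9600 13.4800 19.9600] v=[-0.2000 2.4000 -0.2000]
Step 2: x=[7.9008 13.9984 19.9008] v=[-0.2960 2.5920 -0.2960]
Step 3: x=[7.8455 14.5090 19.8455] v=[-0.2765 2.5530 -0.2765]
Step 4: x=[7.8167 14.9665 19.8167] v=[-0.1438 2.2876 -0.1438]
Step 5: x=[7.8339 15.3320 19.8339] v=[0.0862 1.8277 0.0862]
Step 6: x=[7.9111 15.5777 19.9111] v=[0.3858 1.2285 0.3858]
Step 7: x=[8.0549 15.6901 20.0549] v=[0.7191 0.5619 0.7191]

Answer: 8.0549 15.6901 20.0549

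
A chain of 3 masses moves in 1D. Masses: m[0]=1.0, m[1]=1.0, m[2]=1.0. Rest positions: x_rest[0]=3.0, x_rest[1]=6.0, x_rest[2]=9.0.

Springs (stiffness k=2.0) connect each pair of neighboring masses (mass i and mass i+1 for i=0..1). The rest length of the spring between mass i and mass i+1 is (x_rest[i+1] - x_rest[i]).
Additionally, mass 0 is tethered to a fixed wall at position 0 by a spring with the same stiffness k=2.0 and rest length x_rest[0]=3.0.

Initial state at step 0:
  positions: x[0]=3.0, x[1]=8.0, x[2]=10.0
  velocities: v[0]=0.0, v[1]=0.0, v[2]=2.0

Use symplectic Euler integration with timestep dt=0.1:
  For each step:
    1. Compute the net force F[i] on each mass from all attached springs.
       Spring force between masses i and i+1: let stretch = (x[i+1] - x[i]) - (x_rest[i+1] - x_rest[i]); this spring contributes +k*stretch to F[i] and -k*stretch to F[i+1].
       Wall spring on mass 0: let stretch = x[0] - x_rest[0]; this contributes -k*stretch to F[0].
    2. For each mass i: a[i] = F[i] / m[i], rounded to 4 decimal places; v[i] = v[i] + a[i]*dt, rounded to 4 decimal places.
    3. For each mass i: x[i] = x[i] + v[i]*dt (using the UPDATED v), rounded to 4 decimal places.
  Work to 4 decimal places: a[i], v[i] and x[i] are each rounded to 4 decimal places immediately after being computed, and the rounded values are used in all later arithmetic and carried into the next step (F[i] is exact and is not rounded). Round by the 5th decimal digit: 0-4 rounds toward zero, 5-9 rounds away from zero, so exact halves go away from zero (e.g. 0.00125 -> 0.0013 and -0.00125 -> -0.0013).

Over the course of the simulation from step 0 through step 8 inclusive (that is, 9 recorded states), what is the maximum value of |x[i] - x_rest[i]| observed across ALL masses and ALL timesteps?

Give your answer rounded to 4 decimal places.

Answer: 2.7307

Derivation:
Step 0: x=[3.0000 8.0000 10.0000] v=[0.0000 0.0000 2.0000]
Step 1: x=[3.0400 7.9400 10.2200] v=[0.4000 -0.6000 2.2000]
Step 2: x=[3.1172 7.8276 10.4544] v=[0.7720 -1.1240 2.3440]
Step 3: x=[3.2263 7.6735 10.6963] v=[1.0906 -1.5407 2.4186]
Step 4: x=[3.3598 7.4909 10.9377] v=[1.3348 -1.8256 2.4140]
Step 5: x=[3.5087 7.2947 11.1702] v=[1.4891 -1.9625 2.3246]
Step 6: x=[3.6632 7.1002 11.3852] v=[1.5446 -1.9446 2.1495]
Step 7: x=[3.8131 6.9227 11.5745] v=[1.4994 -1.7750 1.8925]
Step 8: x=[3.9490 6.7760 11.7307] v=[1.3587 -1.4666 1.5621]
Max displacement = 2.7307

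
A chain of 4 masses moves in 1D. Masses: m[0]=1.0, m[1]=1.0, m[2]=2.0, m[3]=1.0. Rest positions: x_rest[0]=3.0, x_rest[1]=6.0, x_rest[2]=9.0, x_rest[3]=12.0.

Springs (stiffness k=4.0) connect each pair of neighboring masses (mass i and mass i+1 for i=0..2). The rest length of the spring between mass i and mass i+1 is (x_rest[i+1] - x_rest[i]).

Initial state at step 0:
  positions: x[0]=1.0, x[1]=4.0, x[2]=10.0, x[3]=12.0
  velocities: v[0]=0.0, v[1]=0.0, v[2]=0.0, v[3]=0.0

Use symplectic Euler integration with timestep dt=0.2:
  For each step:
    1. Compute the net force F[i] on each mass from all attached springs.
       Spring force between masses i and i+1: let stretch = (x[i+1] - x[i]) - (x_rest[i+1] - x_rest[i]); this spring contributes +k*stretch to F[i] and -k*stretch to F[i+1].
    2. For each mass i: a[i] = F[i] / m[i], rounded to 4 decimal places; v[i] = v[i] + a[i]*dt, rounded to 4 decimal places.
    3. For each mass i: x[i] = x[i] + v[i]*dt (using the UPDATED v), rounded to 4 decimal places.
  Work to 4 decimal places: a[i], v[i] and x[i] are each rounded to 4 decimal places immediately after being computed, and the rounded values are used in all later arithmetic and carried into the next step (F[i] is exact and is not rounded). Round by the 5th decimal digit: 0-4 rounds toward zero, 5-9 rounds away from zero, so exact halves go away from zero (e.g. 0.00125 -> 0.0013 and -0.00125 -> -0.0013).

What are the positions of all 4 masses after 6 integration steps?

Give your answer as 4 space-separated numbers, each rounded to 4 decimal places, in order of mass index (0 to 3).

Answer: 3.4830 5.9080 7.8289 11.9513

Derivation:
Step 0: x=[1.0000 4.0000 10.0000 12.0000] v=[0.0000 0.0000 0.0000 0.0000]
Step 1: x=[1.0000 4.4800 9.6800 12.1600] v=[0.0000 2.4000 -1.6000 0.8000]
Step 2: x=[1.0768 5.2352 9.1424 12.4032] v=[0.3840 3.7760 -2.6880 1.2160]
Step 3: x=[1.3389 5.9502 8.5531 12.6047] v=[1.3107 3.5750 -2.9466 1.0074]
Step 4: x=[1.8588 6.3439 8.0797 12.6379] v=[2.5997 1.9683 -2.3671 0.1661]
Step 5: x=[2.6164 6.2977 7.8321 12.4218] v=[3.7878 -0.2311 -1.2381 -1.0805]
Step 6: x=[3.4830 5.9080 7.8289 11.9513] v=[4.3328 -1.9486 -0.0160 -2.3523]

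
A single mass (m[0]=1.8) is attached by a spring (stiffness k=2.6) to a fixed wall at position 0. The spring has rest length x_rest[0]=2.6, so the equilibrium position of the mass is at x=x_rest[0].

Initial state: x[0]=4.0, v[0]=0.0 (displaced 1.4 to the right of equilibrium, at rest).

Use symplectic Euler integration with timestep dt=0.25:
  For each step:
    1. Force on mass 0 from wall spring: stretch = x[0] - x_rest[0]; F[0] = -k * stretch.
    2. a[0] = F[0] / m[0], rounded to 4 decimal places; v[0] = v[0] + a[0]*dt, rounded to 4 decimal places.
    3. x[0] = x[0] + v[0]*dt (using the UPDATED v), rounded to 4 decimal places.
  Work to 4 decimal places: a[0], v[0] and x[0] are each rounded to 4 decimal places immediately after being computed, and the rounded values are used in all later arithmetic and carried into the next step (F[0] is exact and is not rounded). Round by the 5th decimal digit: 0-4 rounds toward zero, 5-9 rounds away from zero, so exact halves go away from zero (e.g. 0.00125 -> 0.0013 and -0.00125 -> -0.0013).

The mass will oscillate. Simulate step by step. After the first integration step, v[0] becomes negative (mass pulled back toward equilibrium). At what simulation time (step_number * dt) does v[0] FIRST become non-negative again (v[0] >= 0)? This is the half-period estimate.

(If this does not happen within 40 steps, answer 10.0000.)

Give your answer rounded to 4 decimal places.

Answer: 2.7500

Derivation:
Step 0: x=[4.0000] v=[0.0000]
Step 1: x=[3.8736] v=[-0.5056]
Step 2: x=[3.6322] v=[-0.9655]
Step 3: x=[3.2976] v=[-1.3383]
Step 4: x=[2.9001] v=[-1.5902]
Step 5: x=[2.4755] v=[-1.6986]
Step 6: x=[2.0621] v=[-1.6537]
Step 7: x=[1.6972] v=[-1.4595]
Step 8: x=[1.4138] v=[-1.1335]
Step 9: x=[1.2375] v=[-0.7052]
Step 10: x=[1.1842] v=[-0.2132]
Step 11: x=[1.2587] v=[0.2981]
First v>=0 after going negative at step 11, time=2.7500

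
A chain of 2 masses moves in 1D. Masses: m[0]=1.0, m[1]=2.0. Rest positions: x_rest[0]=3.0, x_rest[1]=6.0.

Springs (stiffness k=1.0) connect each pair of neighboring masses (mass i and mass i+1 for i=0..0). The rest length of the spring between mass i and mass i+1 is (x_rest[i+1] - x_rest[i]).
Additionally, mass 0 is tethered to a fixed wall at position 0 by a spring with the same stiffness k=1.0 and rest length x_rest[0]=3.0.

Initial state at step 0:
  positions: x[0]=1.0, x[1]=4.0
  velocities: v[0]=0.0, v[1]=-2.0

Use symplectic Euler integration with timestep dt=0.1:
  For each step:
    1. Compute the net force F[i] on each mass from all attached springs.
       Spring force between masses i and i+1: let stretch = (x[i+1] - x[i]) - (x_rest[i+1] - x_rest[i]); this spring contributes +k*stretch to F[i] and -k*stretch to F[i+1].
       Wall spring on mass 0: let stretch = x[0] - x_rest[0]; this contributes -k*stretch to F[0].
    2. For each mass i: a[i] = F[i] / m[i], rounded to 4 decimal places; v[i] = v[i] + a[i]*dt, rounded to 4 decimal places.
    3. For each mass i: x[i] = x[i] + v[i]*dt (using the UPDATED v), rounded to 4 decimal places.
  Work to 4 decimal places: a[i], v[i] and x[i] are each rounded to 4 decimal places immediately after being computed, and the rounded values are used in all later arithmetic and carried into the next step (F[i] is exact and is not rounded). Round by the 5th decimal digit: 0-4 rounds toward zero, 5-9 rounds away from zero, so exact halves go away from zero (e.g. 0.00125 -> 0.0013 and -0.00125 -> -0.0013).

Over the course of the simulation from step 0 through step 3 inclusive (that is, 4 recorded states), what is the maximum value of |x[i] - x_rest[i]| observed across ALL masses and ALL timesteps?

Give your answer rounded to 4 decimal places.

Answer: 2.5955

Derivation:
Step 0: x=[1.0000 4.0000] v=[0.0000 -2.0000]
Step 1: x=[1.0200 3.8000] v=[0.2000 -2.0000]
Step 2: x=[1.0576 3.6011] v=[0.3760 -1.9890]
Step 3: x=[1.1101 3.4045] v=[0.5246 -1.9662]
Max displacement = 2.5955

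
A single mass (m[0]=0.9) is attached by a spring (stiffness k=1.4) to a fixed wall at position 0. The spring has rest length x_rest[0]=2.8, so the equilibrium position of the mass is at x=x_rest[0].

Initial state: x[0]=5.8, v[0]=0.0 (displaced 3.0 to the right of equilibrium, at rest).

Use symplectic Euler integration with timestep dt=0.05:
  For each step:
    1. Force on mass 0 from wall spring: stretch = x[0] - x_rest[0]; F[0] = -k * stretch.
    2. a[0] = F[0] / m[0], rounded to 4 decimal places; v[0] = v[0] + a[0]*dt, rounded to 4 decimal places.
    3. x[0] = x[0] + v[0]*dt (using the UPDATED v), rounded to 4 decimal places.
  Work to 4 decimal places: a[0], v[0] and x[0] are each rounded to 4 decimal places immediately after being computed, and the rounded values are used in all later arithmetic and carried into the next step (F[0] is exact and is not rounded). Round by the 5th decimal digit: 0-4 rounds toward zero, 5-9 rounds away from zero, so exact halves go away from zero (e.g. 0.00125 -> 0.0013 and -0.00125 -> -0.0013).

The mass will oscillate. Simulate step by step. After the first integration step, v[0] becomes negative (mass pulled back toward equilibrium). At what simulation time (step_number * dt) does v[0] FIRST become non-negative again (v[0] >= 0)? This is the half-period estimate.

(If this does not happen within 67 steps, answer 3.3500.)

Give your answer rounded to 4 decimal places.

Answer: 2.5500

Derivation:
Step 0: x=[5.8000] v=[0.0000]
Step 1: x=[5.7883] v=[-0.2333]
Step 2: x=[5.7650] v=[-0.4657]
Step 3: x=[5.7302] v=[-0.6963]
Step 4: x=[5.6840] v=[-0.9242]
Step 5: x=[5.6266] v=[-1.1485]
Step 6: x=[5.5582] v=[-1.3683]
Step 7: x=[5.4791] v=[-1.5828]
Step 8: x=[5.3895] v=[-1.7912]
Step 9: x=[5.2899] v=[-1.9926]
Step 10: x=[5.1806] v=[-2.1863]
Step 11: x=[5.0620] v=[-2.3715]
Step 12: x=[4.9346] v=[-2.5474]
Step 13: x=[4.7989] v=[-2.7134]
Step 14: x=[4.6555] v=[-2.8689]
Step 15: x=[4.5048] v=[-3.0132]
Step 16: x=[4.3475] v=[-3.1458]
Step 17: x=[4.1842] v=[-3.2662]
Step 18: x=[4.0155] v=[-3.3739]
Step 19: x=[3.8421] v=[-3.4684]
Step 20: x=[3.6646] v=[-3.5495]
Step 21: x=[3.4838] v=[-3.6167]
Step 22: x=[3.3003] v=[-3.6699]
Step 23: x=[3.1149] v=[-3.7088]
Step 24: x=[2.9282] v=[-3.7333]
Step 25: x=[2.7410] v=[-3.7433]
Step 26: x=[2.5541] v=[-3.7387]
Step 27: x=[2.3681] v=[-3.7196]
Step 28: x=[2.1838] v=[-3.6860]
Step 29: x=[2.0019] v=[-3.6381]
Step 30: x=[1.8231] v=[-3.5760]
Step 31: x=[1.6481] v=[-3.5000]
Step 32: x=[1.4776] v=[-3.4104]
Step 33: x=[1.3122] v=[-3.3075]
Step 34: x=[1.1526] v=[-3.1918]
Step 35: x=[0.9994] v=[-3.0637]
Step 36: x=[0.8532] v=[-2.9237]
Step 37: x=[0.7146] v=[-2.7723]
Step 38: x=[0.5841] v=[-2.6101]
Step 39: x=[0.4622] v=[-2.4378]
Step 40: x=[0.3494] v=[-2.2560]
Step 41: x=[0.2461] v=[-2.0654]
Step 42: x=[0.1528] v=[-1.8668]
Step 43: x=[0.0698] v=[-1.6609]
Step 44: x=[-0.0026] v=[-1.4486]
Step 45: x=[-0.0641] v=[-1.2306]
Step 46: x=[-0.1145] v=[-1.0078]
Step 47: x=[-0.1536] v=[-0.7811]
Step 48: x=[-0.1812] v=[-0.5514]
Step 49: x=[-0.1972] v=[-0.3195]
Step 50: x=[-0.2015] v=[-0.0864]
Step 51: x=[-0.1941] v=[0.1471]
First v>=0 after going negative at step 51, time=2.5500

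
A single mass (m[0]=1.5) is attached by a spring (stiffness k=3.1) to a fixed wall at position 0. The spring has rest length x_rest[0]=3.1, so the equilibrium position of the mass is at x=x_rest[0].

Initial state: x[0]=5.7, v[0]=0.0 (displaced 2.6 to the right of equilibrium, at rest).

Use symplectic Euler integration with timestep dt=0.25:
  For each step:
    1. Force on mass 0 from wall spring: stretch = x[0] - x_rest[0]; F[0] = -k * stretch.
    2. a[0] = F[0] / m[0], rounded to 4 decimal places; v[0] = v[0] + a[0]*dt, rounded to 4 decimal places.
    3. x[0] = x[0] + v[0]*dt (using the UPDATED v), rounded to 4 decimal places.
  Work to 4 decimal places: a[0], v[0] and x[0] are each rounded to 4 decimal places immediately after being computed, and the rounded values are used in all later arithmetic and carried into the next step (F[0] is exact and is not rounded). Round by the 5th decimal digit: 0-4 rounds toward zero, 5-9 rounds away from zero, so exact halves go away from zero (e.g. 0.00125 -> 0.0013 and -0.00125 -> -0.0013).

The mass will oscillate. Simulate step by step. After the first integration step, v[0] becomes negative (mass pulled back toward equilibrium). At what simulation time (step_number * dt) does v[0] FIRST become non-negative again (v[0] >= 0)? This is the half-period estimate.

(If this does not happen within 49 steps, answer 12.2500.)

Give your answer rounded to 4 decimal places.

Answer: 2.2500

Derivation:
Step 0: x=[5.7000] v=[0.0000]
Step 1: x=[5.3642] v=[-1.3433]
Step 2: x=[4.7359] v=[-2.5131]
Step 3: x=[3.8963] v=[-3.3583]
Step 4: x=[2.9539] v=[-3.7697]
Step 5: x=[2.0304] v=[-3.6942]
Step 6: x=[1.2450] v=[-3.1416]
Step 7: x=[0.6992] v=[-2.1832]
Step 8: x=[0.4635] v=[-0.9428]
Step 9: x=[0.5684] v=[0.4194]
First v>=0 after going negative at step 9, time=2.2500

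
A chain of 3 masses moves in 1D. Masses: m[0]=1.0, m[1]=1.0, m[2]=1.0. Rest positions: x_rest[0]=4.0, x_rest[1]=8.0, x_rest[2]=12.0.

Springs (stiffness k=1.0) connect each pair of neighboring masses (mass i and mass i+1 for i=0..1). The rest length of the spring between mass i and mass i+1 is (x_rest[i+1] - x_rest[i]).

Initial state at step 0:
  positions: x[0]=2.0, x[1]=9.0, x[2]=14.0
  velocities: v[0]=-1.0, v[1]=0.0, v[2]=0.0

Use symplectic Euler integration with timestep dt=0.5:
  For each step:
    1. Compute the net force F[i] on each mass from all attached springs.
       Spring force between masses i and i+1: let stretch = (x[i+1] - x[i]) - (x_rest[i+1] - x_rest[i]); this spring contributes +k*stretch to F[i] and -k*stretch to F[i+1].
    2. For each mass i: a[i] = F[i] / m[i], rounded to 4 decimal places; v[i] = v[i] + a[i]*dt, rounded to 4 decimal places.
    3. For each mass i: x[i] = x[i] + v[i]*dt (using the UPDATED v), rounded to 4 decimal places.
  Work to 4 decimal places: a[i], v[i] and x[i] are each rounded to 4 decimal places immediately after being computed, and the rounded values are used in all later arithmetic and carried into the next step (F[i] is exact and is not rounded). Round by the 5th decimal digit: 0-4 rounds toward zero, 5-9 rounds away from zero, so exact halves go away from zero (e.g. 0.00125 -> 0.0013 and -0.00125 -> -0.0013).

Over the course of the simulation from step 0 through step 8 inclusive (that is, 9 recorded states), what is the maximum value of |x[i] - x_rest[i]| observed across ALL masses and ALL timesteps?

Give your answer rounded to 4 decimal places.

Step 0: x=[2.0000 9.0000 14.0000] v=[-1.0000 0.0000 0.0000]
Step 1: x=[2.2500 8.5000 13.7500] v=[0.5000 -1.0000 -0.5000]
Step 2: x=[3.0625 7.7500 13.1875] v=[1.6250 -1.5000 -1.1250]
Step 3: x=[4.0469 7.1875 12.2656] v=[1.9688 -1.1250 -1.8438]
Step 4: x=[4.8165 7.1094 11.0742] v=[1.5391 -0.1563 -2.3829]
Step 5: x=[5.1593 7.4493 9.8916] v=[0.6856 0.6797 -2.3653]
Step 6: x=[5.0746 7.8273 9.0984] v=[-0.1694 0.7559 -1.5865]
Step 7: x=[4.6781 7.8349 8.9874] v=[-0.7931 0.0151 -0.2221]
Step 8: x=[4.0708 7.3414 9.5883] v=[-1.2147 -0.9871 1.2017]
Max displacement = 3.0126

Answer: 3.0126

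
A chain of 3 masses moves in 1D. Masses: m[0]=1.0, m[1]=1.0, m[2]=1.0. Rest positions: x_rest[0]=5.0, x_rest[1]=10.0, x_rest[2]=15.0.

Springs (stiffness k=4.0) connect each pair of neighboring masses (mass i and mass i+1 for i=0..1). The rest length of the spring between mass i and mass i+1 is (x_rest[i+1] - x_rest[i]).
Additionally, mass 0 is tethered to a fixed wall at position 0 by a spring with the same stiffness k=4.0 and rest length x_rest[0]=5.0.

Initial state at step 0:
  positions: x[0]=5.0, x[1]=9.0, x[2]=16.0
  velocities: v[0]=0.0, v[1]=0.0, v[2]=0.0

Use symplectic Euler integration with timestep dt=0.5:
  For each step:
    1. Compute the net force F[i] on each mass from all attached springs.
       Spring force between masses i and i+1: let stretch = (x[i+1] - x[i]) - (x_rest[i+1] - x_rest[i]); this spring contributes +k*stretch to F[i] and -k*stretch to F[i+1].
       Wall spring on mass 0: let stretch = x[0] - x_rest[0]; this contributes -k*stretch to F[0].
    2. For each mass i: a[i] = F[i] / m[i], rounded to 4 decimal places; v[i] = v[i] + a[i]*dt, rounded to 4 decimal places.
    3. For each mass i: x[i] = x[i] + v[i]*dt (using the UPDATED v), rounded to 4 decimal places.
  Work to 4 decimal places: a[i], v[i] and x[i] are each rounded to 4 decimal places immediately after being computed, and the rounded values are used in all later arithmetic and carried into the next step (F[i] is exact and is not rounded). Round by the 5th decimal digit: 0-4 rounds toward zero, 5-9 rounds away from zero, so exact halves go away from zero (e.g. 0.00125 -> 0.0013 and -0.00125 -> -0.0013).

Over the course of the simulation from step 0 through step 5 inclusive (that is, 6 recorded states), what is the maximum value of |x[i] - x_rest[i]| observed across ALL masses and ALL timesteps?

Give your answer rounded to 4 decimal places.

Step 0: x=[5.0000 9.0000 16.0000] v=[0.0000 0.0000 0.0000]
Step 1: x=[4.0000 12.0000 14.0000] v=[-2.0000 6.0000 -4.0000]
Step 2: x=[7.0000 9.0000 15.0000] v=[6.0000 -6.0000 2.0000]
Step 3: x=[5.0000 10.0000 15.0000] v=[-4.0000 2.0000 0.0000]
Step 4: x=[3.0000 11.0000 15.0000] v=[-4.0000 2.0000 0.0000]
Step 5: x=[6.0000 8.0000 16.0000] v=[6.0000 -6.0000 2.0000]
Max displacement = 2.0000

Answer: 2.0000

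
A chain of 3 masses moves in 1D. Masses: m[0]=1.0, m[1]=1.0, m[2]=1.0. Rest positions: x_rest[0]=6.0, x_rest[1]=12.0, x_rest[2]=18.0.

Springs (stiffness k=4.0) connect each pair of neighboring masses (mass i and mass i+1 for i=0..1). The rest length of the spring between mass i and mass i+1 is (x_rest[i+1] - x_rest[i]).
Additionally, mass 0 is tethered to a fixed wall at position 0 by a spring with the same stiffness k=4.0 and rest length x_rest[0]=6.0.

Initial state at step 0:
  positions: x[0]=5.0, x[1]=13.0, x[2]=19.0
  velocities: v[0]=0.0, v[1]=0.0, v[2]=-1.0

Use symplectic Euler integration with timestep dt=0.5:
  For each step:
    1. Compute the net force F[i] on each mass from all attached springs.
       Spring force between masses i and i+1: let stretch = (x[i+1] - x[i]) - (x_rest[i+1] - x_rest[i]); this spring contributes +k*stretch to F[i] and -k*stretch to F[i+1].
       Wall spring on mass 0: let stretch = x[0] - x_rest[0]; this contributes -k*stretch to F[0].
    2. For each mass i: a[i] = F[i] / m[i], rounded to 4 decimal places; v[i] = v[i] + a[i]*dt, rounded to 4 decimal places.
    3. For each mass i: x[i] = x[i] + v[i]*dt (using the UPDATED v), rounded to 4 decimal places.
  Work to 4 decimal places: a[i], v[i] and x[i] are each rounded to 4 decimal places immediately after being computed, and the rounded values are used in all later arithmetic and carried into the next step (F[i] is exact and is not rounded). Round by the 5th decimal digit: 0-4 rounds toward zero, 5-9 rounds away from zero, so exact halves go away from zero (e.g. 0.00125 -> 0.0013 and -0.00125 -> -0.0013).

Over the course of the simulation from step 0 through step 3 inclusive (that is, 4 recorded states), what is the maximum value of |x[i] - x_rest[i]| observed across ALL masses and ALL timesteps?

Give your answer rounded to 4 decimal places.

Step 0: x=[5.0000 13.0000 19.0000] v=[0.0000 0.0000 -1.0000]
Step 1: x=[8.0000 11.0000 18.5000] v=[6.0000 -4.0000 -1.0000]
Step 2: x=[6.0000 13.5000 16.5000] v=[-4.0000 5.0000 -4.0000]
Step 3: x=[5.5000 11.5000 17.5000] v=[-1.0000 -4.0000 2.0000]
Max displacement = 2.0000

Answer: 2.0000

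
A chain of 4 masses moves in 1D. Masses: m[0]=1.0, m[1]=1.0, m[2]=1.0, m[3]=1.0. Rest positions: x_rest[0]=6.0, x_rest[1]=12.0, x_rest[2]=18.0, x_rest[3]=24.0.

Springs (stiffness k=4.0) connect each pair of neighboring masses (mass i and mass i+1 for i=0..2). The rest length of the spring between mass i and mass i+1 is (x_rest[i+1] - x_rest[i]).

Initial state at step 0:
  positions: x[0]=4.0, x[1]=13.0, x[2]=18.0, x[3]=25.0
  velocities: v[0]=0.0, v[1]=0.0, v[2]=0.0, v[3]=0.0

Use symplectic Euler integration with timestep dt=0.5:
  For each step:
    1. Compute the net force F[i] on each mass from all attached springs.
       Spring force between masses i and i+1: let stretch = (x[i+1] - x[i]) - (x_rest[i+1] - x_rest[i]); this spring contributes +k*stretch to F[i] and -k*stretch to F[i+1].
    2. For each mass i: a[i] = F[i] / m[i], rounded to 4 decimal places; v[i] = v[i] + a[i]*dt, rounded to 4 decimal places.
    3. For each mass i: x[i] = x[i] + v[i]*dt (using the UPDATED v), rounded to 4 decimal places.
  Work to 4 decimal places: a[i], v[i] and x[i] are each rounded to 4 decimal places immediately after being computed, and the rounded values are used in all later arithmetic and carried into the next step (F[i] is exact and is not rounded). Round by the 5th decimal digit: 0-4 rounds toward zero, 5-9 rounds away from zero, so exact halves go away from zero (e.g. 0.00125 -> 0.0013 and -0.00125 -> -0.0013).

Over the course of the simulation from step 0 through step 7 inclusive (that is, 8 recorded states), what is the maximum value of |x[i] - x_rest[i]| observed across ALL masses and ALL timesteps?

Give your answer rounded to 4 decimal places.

Step 0: x=[4.0000 13.0000 18.0000 25.0000] v=[0.0000 0.0000 0.0000 0.0000]
Step 1: x=[7.0000 9.0000 20.0000 24.0000] v=[6.0000 -8.0000 4.0000 -2.0000]
Step 2: x=[6.0000 14.0000 15.0000 25.0000] v=[-2.0000 10.0000 -10.0000 2.0000]
Step 3: x=[7.0000 12.0000 19.0000 22.0000] v=[2.0000 -4.0000 8.0000 -6.0000]
Step 4: x=[7.0000 12.0000 19.0000 22.0000] v=[0.0000 0.0000 0.0000 0.0000]
Step 5: x=[6.0000 14.0000 15.0000 25.0000] v=[-2.0000 4.0000 -8.0000 6.0000]
Step 6: x=[7.0000 9.0000 20.0000 24.0000] v=[2.0000 -10.0000 10.0000 -2.0000]
Step 7: x=[4.0000 13.0000 18.0000 25.0000] v=[-6.0000 8.0000 -4.0000 2.0000]
Max displacement = 3.0000

Answer: 3.0000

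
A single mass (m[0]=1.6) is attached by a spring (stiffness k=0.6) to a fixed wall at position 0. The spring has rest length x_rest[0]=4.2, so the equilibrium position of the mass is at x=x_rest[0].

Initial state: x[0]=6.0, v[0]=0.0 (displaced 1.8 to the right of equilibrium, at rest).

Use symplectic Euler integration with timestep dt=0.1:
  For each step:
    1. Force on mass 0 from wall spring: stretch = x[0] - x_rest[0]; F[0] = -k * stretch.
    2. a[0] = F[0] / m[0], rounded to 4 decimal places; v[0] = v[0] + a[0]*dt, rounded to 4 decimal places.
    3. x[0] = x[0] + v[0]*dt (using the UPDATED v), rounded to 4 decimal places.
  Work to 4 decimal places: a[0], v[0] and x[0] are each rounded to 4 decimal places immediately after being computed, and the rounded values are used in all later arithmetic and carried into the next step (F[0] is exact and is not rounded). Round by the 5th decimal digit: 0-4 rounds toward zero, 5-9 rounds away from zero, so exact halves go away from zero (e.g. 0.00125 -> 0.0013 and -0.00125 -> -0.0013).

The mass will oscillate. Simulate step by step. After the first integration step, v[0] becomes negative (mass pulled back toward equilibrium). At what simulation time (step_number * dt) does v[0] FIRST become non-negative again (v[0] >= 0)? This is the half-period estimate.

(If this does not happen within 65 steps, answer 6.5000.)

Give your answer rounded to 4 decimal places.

Answer: 5.2000

Derivation:
Step 0: x=[6.0000] v=[0.0000]
Step 1: x=[5.9933] v=[-0.0675]
Step 2: x=[5.9798] v=[-0.1348]
Step 3: x=[5.9597] v=[-0.2015]
Step 4: x=[5.9330] v=[-0.2675]
Step 5: x=[5.8998] v=[-0.3325]
Step 6: x=[5.8602] v=[-0.3962]
Step 7: x=[5.8144] v=[-0.4585]
Step 8: x=[5.7625] v=[-0.5190]
Step 9: x=[5.7047] v=[-0.5776]
Step 10: x=[5.6413] v=[-0.6340]
Step 11: x=[5.5725] v=[-0.6881]
Step 12: x=[5.4985] v=[-0.7396]
Step 13: x=[5.4197] v=[-0.7883]
Step 14: x=[5.3363] v=[-0.8340]
Step 15: x=[5.2486] v=[-0.8766]
Step 16: x=[5.1570] v=[-0.9159]
Step 17: x=[5.0618] v=[-0.9518]
Step 18: x=[4.9634] v=[-0.9841]
Step 19: x=[4.8621] v=[-1.0127]
Step 20: x=[4.7584] v=[-1.0375]
Step 21: x=[4.6526] v=[-1.0584]
Step 22: x=[4.5451] v=[-1.0754]
Step 23: x=[4.4363] v=[-1.0883]
Step 24: x=[4.3266] v=[-1.0972]
Step 25: x=[4.2164] v=[-1.1020]
Step 26: x=[4.1061] v=[-1.1026]
Step 27: x=[3.9962] v=[-1.0991]
Step 28: x=[3.8871] v=[-1.0915]
Step 29: x=[3.7791] v=[-1.0798]
Step 30: x=[3.6727] v=[-1.0640]
Step 31: x=[3.5683] v=[-1.0442]
Step 32: x=[3.4663] v=[-1.0205]
Step 33: x=[3.3670] v=[-0.9930]
Step 34: x=[3.2708] v=[-0.9618]
Step 35: x=[3.1781] v=[-0.9270]
Step 36: x=[3.0892] v=[-0.8887]
Step 37: x=[3.0045] v=[-0.8470]
Step 38: x=[2.9243] v=[-0.8022]
Step 39: x=[2.8489] v=[-0.7544]
Step 40: x=[2.7785] v=[-0.7037]
Step 41: x=[2.7135] v=[-0.6504]
Step 42: x=[2.6540] v=[-0.5947]
Step 43: x=[2.6003] v=[-0.5367]
Step 44: x=[2.5526] v=[-0.4767]
Step 45: x=[2.5111] v=[-0.4149]
Step 46: x=[2.4759] v=[-0.3516]
Step 47: x=[2.4472] v=[-0.2870]
Step 48: x=[2.4251] v=[-0.2213]
Step 49: x=[2.4096] v=[-0.1547]
Step 50: x=[2.4008] v=[-0.0876]
Step 51: x=[2.3988] v=[-0.0201]
Step 52: x=[2.4036] v=[0.0475]
First v>=0 after going negative at step 52, time=5.2000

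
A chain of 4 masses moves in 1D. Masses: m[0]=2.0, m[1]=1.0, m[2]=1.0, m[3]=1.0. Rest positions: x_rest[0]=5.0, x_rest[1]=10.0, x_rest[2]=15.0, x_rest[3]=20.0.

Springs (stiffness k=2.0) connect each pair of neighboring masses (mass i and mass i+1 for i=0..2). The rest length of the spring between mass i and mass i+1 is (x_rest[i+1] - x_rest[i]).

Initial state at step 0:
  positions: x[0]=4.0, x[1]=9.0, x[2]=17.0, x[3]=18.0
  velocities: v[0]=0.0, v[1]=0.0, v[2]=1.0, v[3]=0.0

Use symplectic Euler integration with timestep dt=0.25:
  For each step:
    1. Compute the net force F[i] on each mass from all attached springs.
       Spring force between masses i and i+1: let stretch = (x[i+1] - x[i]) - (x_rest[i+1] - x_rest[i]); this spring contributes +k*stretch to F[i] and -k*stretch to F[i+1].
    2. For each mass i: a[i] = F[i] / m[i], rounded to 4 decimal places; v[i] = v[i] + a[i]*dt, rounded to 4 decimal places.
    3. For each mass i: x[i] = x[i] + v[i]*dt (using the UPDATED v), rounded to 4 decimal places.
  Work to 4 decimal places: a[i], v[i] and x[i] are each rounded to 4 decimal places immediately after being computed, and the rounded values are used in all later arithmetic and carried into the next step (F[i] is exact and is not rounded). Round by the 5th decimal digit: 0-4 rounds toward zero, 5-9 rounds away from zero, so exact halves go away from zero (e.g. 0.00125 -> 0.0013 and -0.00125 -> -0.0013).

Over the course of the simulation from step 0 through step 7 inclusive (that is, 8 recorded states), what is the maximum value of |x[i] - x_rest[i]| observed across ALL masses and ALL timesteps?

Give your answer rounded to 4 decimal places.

Step 0: x=[4.0000 9.0000 17.0000 18.0000] v=[0.0000 0.0000 1.0000 0.0000]
Step 1: x=[4.0000 9.3750 16.3750 18.5000] v=[0.0000 1.5000 -2.5000 2.0000]
Step 2: x=[4.0235 9.9531 15.1406 19.3594] v=[0.0938 2.3125 -4.9375 3.4375]
Step 3: x=[4.1051 10.4385 13.7851 20.3164] v=[0.3262 1.9415 -5.4219 3.8281]
Step 4: x=[4.2700 10.5505 12.8277 21.0820] v=[0.6596 0.4481 -3.8296 3.0625]
Step 5: x=[4.5149 10.1621 12.6174 21.4409] v=[0.9797 -1.5536 -0.8411 1.4354]
Step 6: x=[4.8003 9.3747 13.2032 21.3218] v=[1.1415 -3.1496 2.3430 -0.4764]
Step 7: x=[5.0591 8.4941 14.3252 20.8129] v=[1.0351 -3.5226 4.4881 -2.0357]
Max displacement = 2.3826

Answer: 2.3826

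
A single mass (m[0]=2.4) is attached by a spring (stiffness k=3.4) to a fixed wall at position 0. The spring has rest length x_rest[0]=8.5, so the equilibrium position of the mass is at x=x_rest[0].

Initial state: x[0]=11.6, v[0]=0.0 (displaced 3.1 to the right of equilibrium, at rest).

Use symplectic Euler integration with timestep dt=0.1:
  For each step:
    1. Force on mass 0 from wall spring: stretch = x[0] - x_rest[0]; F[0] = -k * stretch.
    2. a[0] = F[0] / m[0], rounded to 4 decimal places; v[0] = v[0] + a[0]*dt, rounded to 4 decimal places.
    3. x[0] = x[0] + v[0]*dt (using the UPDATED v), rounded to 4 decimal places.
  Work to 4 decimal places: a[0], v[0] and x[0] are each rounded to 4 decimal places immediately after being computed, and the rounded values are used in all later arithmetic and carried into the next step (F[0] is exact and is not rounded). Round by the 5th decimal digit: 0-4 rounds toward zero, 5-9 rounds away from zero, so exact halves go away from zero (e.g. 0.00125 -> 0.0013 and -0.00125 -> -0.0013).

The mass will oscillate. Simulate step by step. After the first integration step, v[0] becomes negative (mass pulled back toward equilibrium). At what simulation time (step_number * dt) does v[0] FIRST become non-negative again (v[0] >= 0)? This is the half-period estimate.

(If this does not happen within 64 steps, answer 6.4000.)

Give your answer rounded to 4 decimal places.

Answer: 2.7000

Derivation:
Step 0: x=[11.6000] v=[0.0000]
Step 1: x=[11.5561] v=[-0.4392]
Step 2: x=[11.4689] v=[-0.8722]
Step 3: x=[11.3396] v=[-1.2928]
Step 4: x=[11.1701] v=[-1.6951]
Step 5: x=[10.9628] v=[-2.0734]
Step 6: x=[10.7206] v=[-2.4223]
Step 7: x=[10.4469] v=[-2.7369]
Step 8: x=[10.1456] v=[-3.0127]
Step 9: x=[9.8210] v=[-3.2458]
Step 10: x=[9.4777] v=[-3.4329]
Step 11: x=[9.1206] v=[-3.5714]
Step 12: x=[8.7547] v=[-3.6593]
Step 13: x=[8.3852] v=[-3.6954]
Step 14: x=[8.0173] v=[-3.6791]
Step 15: x=[7.6562] v=[-3.6107]
Step 16: x=[7.3071] v=[-3.4912]
Step 17: x=[6.9749] v=[-3.3222]
Step 18: x=[6.6643] v=[-3.1061]
Step 19: x=[6.3797] v=[-2.8460]
Step 20: x=[6.1251] v=[-2.5456]
Step 21: x=[5.9042] v=[-2.2092]
Step 22: x=[5.7201] v=[-1.8415]
Step 23: x=[5.5753] v=[-1.4477]
Step 24: x=[5.4720] v=[-1.0334]
Step 25: x=[5.4116] v=[-0.6044]
Step 26: x=[5.3949] v=[-0.1669]
Step 27: x=[5.4222] v=[0.2730]
First v>=0 after going negative at step 27, time=2.7000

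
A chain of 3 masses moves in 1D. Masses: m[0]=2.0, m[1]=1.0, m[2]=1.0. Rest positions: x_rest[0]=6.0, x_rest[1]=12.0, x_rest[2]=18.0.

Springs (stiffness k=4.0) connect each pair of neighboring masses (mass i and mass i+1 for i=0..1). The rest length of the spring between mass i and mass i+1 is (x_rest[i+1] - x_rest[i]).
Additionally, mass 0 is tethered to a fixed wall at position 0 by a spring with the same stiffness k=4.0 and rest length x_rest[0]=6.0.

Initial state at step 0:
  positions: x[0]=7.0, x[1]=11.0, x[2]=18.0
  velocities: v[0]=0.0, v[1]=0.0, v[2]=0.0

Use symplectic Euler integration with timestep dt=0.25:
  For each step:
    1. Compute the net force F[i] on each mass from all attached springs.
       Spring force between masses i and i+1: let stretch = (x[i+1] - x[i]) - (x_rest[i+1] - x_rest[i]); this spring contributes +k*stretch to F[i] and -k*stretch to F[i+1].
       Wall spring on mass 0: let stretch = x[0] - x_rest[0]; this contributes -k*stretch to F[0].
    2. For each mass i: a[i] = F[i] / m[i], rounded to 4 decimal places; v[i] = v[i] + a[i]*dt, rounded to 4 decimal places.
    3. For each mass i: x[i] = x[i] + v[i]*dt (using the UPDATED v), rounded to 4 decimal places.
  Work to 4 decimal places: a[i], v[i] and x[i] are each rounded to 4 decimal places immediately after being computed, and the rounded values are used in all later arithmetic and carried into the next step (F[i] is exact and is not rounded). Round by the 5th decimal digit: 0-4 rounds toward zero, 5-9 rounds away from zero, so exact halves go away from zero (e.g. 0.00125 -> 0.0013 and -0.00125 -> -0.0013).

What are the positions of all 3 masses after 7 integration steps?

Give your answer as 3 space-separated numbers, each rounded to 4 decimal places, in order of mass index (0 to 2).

Answer: 5.7657 10.8517 19.1774

Derivation:
Step 0: x=[7.0000 11.0000 18.0000] v=[0.0000 0.0000 0.0000]
Step 1: x=[6.6250 11.7500 17.7500] v=[-1.5000 3.0000 -1.0000]
Step 2: x=[6.0625 12.7188 17.5000] v=[-2.2500 3.8750 -1.0000]
Step 3: x=[5.5742 13.2188 17.5547] v=[-1.9531 1.9999 0.2188]
Step 4: x=[5.3447 12.8916 18.0254] v=[-0.9179 -1.3088 1.8829]
Step 5: x=[5.3905 11.9611 18.7127] v=[0.1832 -3.7219 2.7491]
Step 6: x=[5.5838 11.0759 19.2121] v=[0.7733 -3.5409 1.9975]
Step 7: x=[5.7657 10.8517 19.1774] v=[0.7275 -0.8968 -0.1387]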